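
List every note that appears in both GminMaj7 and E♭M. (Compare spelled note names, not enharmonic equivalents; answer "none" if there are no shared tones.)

GminMaj7: G B♭ D F♯
E♭M: E♭ G B♭
Common to both → G, B♭.

G  B♭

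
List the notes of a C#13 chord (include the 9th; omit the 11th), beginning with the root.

C# – E# – G# – B – D# – A#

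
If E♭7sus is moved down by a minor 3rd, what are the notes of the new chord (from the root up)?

C, F, G, Bb

Eb down a minor 3rd → C. New chord: C dominant seventh suspended fourth.
root → C
4th (perfect 4th) → F
5th (perfect 5th) → G
7th (minor 7th) → Bb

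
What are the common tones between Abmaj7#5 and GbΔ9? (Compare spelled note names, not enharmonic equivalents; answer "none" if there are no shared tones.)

Abmaj7#5: Ab C E G
GbΔ9: Gb Bb Db F Ab
Common to both → Ab.

Ab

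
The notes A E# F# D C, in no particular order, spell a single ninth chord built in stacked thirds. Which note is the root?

Stacking in thirds gives D – F# – A – C – E#, so D is the root — D dominant seventh sharp nine.

D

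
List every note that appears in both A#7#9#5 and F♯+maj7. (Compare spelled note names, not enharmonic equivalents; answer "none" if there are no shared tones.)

A#7#9#5: A# C## E## G# B##
F♯+maj7: F# A# C## E#
Common to both → A#, C##.

A#, C##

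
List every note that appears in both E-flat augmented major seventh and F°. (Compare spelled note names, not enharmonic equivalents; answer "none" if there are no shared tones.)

E-flat augmented major seventh: Eb G B D
F°: F Ab Cb
Common to both → none.

none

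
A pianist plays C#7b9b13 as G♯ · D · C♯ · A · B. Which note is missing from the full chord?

E♯

The full C#7b9b13 chord is C♯, E♯, G♯, B, D, A.
Comparing with the voicing, the major 3rd (3rd) — E♯ — is absent.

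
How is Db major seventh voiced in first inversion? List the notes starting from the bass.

F, Ab, C, Db

Db major seventh = Db–F–Ab–C; first inversion → third (F) lowest.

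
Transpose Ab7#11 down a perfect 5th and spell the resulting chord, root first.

D♭  F  A♭  C♭  G

Transposed root: A♭ → D♭ (perfect 5th down). So we spell D♭ dominant seventh sharp eleven:
Root: D♭
Major 3rd (3rd): F
Perfect 5th (5th): A♭
Minor 7th (7th): C♭
Augmented 11th (11th): G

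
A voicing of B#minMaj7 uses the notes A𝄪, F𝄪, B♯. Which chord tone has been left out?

B#minMaj7 = B♯, D♯, F𝄪, A𝄪. The voicing lacks the 3rd (minor 3rd), D♯.

D♯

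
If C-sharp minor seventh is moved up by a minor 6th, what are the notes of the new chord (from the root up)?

A, C, E, G

Transposed root: C-sharp → A (minor 6th up). So we spell A minor seventh:
A — root
C — minor 3rd
E — perfect 5th
G — minor 7th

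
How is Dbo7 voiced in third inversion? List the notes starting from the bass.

Cbb  Db  Fb  Abb

In root position, Dbo7 is Db–Fb–Abb–Cbb.
Third inversion puts the seventh (Cbb) in the bass.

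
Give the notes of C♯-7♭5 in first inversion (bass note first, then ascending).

E G B C#

C♯-7♭5 = C#–E–G–B; first inversion → third (E) lowest.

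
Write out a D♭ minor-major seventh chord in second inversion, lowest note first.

In root position, D♭ minor-major seventh is D-flat–F-flat–A-flat–C.
Second inversion puts the fifth (A-flat) in the bass.

A-flat  C  D-flat  F-flat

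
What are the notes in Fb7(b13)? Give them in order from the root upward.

Fb, Ab, Cb, Ebb, Dbb

Fb7(b13) is a dominant seventh flat thirteen built on Fb.
Root: Fb
Major 3rd (3rd): Ab
Perfect 5th (5th): Cb
Minor 7th (7th): Ebb
Minor 13th (13th): Dbb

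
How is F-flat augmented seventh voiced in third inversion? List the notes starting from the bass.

In root position, F-flat augmented seventh is Fb–Ab–C–Ebb.
Third inversion puts the seventh (Ebb) in the bass.

Ebb, Fb, Ab, C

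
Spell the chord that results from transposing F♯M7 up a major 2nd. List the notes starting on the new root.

A major 2nd up from F# is G#, so the new chord is G# major seventh.
Root: G#
Major 3rd (3rd): B#
Perfect 5th (5th): D#
Major 7th (7th): F##

G#  B#  D#  F##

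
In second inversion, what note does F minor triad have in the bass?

F minor triad = F–A-flat–C. Second inversion → fifth in the bass = C.

C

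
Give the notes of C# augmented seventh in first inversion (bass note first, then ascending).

In root position, C# augmented seventh is C-sharp–E-sharp–G-double-sharp–B.
First inversion puts the third (E-sharp) in the bass.

E-sharp, G-double-sharp, B, C-sharp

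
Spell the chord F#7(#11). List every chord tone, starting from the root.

F#7(#11) is a dominant seventh sharp eleven built on F#.
Root: F#
Major 3rd (3rd): A#
Perfect 5th (5th): C#
Minor 7th (7th): E
Augmented 11th (11th): B#

F# A# C# E B#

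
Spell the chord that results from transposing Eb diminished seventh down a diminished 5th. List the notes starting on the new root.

Transposed root: Eb → A (diminished 5th down). So we spell A diminished seventh:
Root: A
Minor 3rd (3rd): C
Diminished 5th (5th): Eb
Diminished 7th (7th): Gb

A, C, Eb, Gb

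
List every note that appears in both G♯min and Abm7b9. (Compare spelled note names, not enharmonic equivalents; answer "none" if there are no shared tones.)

none

G♯min: G♯ B D♯
Abm7b9: A♭ C♭ E♭ G♭ B𝄫
Common to both → none.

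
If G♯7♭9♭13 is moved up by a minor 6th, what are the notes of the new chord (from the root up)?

G♯ up a minor 6th → E. New chord: E dominant seventh flat nine flat thirteen.
- root: E
- major 3rd: G♯
- perfect 5th: B
- minor 7th: D
- minor 9th: F
- minor 13th: C

E, G♯, B, D, F, C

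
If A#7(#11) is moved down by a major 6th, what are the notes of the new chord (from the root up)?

C#  E#  G#  B  F##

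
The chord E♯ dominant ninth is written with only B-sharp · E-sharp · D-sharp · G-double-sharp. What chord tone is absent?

F-double-sharp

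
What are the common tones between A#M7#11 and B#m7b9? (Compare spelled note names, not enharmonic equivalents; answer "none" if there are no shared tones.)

A#M7#11: A# C## E# G## D##
B#m7b9: B# D# F## A# C#
Common to both → A#.

A#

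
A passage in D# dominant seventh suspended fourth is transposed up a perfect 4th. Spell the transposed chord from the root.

G-sharp  C-sharp  D-sharp  F-sharp

Transposed root: D-sharp → G-sharp (perfect 4th up). So we spell G-sharp dominant seventh suspended fourth:
G-sharp — root
C-sharp — perfect 4th
D-sharp — perfect 5th
F-sharp — minor 7th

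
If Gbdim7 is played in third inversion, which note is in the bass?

Fbb

Gbdim7 in root position is Gb–Bbb–Dbb–Fbb.
Third inversion places the seventh in the bass, which is Fbb.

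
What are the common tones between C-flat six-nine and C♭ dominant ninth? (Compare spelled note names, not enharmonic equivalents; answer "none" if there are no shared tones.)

C-flat six-nine = C-flat, E-flat, G-flat, A-flat, D-flat.
C♭ dominant ninth = C-flat, E-flat, G-flat, B-double-flat, D-flat.
Shared: C-flat, E-flat, G-flat, D-flat.

C-flat E-flat G-flat D-flat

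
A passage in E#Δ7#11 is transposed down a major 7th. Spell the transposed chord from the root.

F#, A#, C#, E#, B#

E# down a major 7th → F#. New chord: F# major seventh sharp eleven.
Root: F#
Major 3rd (3rd): A#
Perfect 5th (5th): C#
Major 7th (7th): E#
Augmented 11th (11th): B#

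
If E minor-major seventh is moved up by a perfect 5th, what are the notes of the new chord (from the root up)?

Transposed root: E → B (perfect 5th up). So we spell B minor-major seventh:
B — root
D — minor 3rd
F-sharp — perfect 5th
A-sharp — major 7th

B – D – F-sharp – A-sharp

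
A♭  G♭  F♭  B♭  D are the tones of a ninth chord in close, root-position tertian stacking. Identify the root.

Stacking in thirds gives G♭ – B♭ – D – F♭ – A♭, so G♭ is the root — G♭ dominant ninth sharp five.

G♭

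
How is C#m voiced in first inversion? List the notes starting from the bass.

E – G♯ – C♯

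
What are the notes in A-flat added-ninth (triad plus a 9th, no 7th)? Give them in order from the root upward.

A-flat, C, E-flat, B-flat

A-flat added-ninth: added-ninth on A-flat.
A-flat — root
C — major 3rd
E-flat — perfect 5th
B-flat — major 9th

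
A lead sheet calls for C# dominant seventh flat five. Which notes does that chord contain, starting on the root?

C-sharp – E-sharp – G – B

C# dominant seventh flat five is a dominant seventh flat five built on C-sharp.
C-sharp — root
E-sharp — major 3rd
G — diminished 5th
B — minor 7th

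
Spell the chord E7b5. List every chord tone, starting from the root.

E, G#, Bb, D

E7b5 is a dominant seventh flat five built on E.
root → E
3rd (major 3rd) → G#
5th (diminished 5th) → Bb
7th (minor 7th) → D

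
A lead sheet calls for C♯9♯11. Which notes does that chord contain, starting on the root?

C♯, E♯, G♯, B, D♯, F𝄪

Root C♯, quality dominant ninth sharp eleven:
Root: C♯
Major 3rd (3rd): E♯
Perfect 5th (5th): G♯
Minor 7th (7th): B
Major 9th (9th): D♯
Augmented 11th (11th): F𝄪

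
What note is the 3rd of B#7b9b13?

Root of B#7b9b13 = B♯. The 3rd is a major 3rd: B♯ up a major 3rd → D𝄪.

D𝄪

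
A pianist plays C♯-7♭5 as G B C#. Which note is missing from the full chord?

E

The full C♯-7♭5 chord is C#, E, G, B.
Comparing with the voicing, the minor 3rd (3rd) — E — is absent.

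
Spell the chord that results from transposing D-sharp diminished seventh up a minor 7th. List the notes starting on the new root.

C-sharp – E – G – B-flat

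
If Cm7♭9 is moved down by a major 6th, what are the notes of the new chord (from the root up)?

E♭ – G♭ – B♭ – D♭ – F♭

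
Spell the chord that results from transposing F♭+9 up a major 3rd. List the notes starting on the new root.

A♭ – C – E – G♭ – B♭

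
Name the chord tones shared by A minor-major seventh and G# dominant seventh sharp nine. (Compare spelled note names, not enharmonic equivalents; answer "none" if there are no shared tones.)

A minor-major seventh = A, C, E, G-sharp.
G# dominant seventh sharp nine = G-sharp, B-sharp, D-sharp, F-sharp, A-double-sharp.
Shared: G-sharp.

G-sharp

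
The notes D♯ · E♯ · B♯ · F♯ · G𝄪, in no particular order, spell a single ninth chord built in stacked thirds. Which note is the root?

Stacking in thirds gives E♯ – G𝄪 – B♯ – D♯ – F♯, so E♯ is the root — E♯ dominant seventh flat nine.

E♯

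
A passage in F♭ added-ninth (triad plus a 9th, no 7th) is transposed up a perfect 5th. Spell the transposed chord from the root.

C-flat  E-flat  G-flat  D-flat

A perfect 5th up from F-flat is C-flat, so the new chord is C-flat added-ninth.
root → C-flat
3rd (major 3rd) → E-flat
5th (perfect 5th) → G-flat
9th (major 9th) → D-flat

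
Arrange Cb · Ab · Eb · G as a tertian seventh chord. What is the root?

Arranged so that each adjacent pair is a third by letter name: Ab – Cb – Eb – G.
The bottom of that stack, Ab, is the root (this is Ab minor-major seventh).

Ab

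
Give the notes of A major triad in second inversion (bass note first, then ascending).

A major triad = A–C-sharp–E; second inversion → fifth (E) lowest.

E, A, C-sharp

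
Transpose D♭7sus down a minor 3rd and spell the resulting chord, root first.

Bb, Eb, F, Ab

A minor 3rd down from Db is Bb, so the new chord is Bb dominant seventh suspended fourth.
- root: Bb
- perfect 4th: Eb
- perfect 5th: F
- minor 7th: Ab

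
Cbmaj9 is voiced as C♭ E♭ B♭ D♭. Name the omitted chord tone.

The full Cbmaj9 chord is C♭, E♭, G♭, B♭, D♭.
Comparing with the voicing, the perfect 5th (5th) — G♭ — is absent.

G♭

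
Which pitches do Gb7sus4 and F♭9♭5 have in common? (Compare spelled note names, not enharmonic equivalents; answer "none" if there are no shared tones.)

Gb Fb

Gb7sus4 = Gb, Cb, Db, Fb.
F♭9♭5 = Fb, Ab, Cbb, Ebb, Gb.
Shared: Gb, Fb.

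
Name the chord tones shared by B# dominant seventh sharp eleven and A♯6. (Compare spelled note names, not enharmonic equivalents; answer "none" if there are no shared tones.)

F##, A#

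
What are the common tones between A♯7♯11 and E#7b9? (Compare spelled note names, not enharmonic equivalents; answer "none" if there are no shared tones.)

E♯

A♯7♯11 = A♯, C𝄪, E♯, G♯, D𝄪.
E#7b9 = E♯, G𝄪, B♯, D♯, F♯.
Shared: E♯.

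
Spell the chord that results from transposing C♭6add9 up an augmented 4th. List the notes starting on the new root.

F, A, C, D, G

Cb up an augmented 4th → F. New chord: F six-nine.
root → F
3rd (major 3rd) → A
5th (perfect 5th) → C
6th (major 6th) → D
9th (major 9th) → G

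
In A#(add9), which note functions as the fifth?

E#

Root of A#(add9) = A#. The 5th is a perfect 5th: A# up a perfect 5th → E#.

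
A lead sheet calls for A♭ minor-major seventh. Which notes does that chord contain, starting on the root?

A♭ minor-major seventh is a minor-major seventh built on Ab.
- root: Ab
- minor 3rd: Cb
- perfect 5th: Eb
- major 7th: G

Ab – Cb – Eb – G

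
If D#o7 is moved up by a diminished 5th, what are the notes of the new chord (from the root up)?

A  C  Eb  Gb

Transposed root: D# → A (diminished 5th up). So we spell A diminished seventh:
A — root
C — minor 3rd
Eb — diminished 5th
Gb — diminished 7th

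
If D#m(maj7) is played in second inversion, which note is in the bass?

D#m(maj7) in root position is D#–F#–A#–C##.
Second inversion places the fifth in the bass, which is A#.

A#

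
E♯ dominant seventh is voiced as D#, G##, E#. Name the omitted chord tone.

The full E♯ dominant seventh chord is E#, G##, B#, D#.
Comparing with the voicing, the perfect 5th (5th) — B# — is absent.

B#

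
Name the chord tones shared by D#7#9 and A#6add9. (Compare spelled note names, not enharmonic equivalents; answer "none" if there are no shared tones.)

F𝄪, A♯

D#7#9 = D♯, F𝄪, A♯, C♯, E𝄪.
A#6add9 = A♯, C𝄪, E♯, F𝄪, B♯.
Shared: F𝄪, A♯.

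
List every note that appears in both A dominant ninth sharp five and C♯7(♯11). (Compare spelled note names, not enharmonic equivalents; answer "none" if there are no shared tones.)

C#  E#  B

A dominant ninth sharp five: A C# E# G B
C♯7(♯11): C# E# G# B F##
Common to both → C#, E#, B.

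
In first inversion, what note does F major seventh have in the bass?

F major seventh = F–A–C–E. First inversion → third in the bass = A.

A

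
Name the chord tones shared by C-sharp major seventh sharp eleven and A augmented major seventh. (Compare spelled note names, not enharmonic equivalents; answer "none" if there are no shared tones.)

C# E# G#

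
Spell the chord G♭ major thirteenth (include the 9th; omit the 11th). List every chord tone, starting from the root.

G♭ major thirteenth is a major thirteenth built on Gb.
root → Gb
3rd (major 3rd) → Bb
5th (perfect 5th) → Db
7th (major 7th) → F
9th (major 9th) → Ab
13th (major 13th) → Eb

Gb, Bb, Db, F, Ab, Eb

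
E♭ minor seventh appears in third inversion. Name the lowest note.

D♭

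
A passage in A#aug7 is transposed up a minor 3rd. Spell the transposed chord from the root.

A minor 3rd up from A# is C#, so the new chord is C# augmented seventh.
root → C#
3rd (major 3rd) → E#
5th (augmented 5th) → G##
7th (minor 7th) → B

C# E# G## B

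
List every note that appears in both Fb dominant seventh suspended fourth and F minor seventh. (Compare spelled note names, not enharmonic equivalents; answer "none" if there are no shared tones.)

Fb dominant seventh suspended fourth = F-flat, B-double-flat, C-flat, E-double-flat.
F minor seventh = F, A-flat, C, E-flat.
Shared: none.

none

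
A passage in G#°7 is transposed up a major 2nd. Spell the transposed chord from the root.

A♯ – C♯ – E – G

A major 2nd up from G♯ is A♯, so the new chord is A♯ diminished seventh.
root → A♯
3rd (minor 3rd) → C♯
5th (diminished 5th) → E
7th (diminished 7th) → G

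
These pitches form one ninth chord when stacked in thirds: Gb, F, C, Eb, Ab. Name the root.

F

Stacking in thirds gives F – Ab – C – Eb – Gb, so F is the root — F minor seventh flat nine.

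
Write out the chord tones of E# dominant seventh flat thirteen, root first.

E# dominant seventh flat thirteen is a dominant seventh flat thirteen built on E-sharp.
Root: E-sharp
Major 3rd (3rd): G-double-sharp
Perfect 5th (5th): B-sharp
Minor 7th (7th): D-sharp
Minor 13th (13th): C-sharp

E-sharp, G-double-sharp, B-sharp, D-sharp, C-sharp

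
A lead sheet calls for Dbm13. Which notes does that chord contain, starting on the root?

Root Db, quality minor thirteenth:
- root: Db
- minor 3rd: Fb
- perfect 5th: Ab
- minor 7th: Cb
- major 9th: Eb
- perfect 11th: Gb
- major 13th: Bb

Db, Fb, Ab, Cb, Eb, Gb, Bb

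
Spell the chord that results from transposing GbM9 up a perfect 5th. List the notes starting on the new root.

Transposed root: Gb → Db (perfect 5th up). So we spell Db major ninth:
root → Db
3rd (major 3rd) → F
5th (perfect 5th) → Ab
7th (major 7th) → C
9th (major 9th) → Eb

Db, F, Ab, C, Eb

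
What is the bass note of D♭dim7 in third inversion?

D♭dim7 = Db–Fb–Abb–Cbb. Third inversion → seventh in the bass = Cbb.

Cbb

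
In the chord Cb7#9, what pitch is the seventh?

Cb7#9 is built on Cb; its 7th is a minor 7th above the root.
A seventh above C uses the letter B, and the minor 7th above Cb is Bbb.

Bbb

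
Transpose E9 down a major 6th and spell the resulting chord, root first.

G B D F A

Transposed root: E → G (major 6th down). So we spell G dominant ninth:
G — root
B — major 3rd
D — perfect 5th
F — minor 7th
A — major 9th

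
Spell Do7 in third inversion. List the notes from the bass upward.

Cb – D – F – Ab

In root position, Do7 is D–F–Ab–Cb.
Third inversion puts the seventh (Cb) in the bass.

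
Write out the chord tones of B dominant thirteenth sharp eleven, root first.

B D-sharp F-sharp A C-sharp E-sharp G-sharp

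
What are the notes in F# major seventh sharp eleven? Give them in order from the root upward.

F#  A#  C#  E#  B#

F# major seventh sharp eleven: major seventh sharp eleven on F#.
Root: F#
Major 3rd (3rd): A#
Perfect 5th (5th): C#
Major 7th (7th): E#
Augmented 11th (11th): B#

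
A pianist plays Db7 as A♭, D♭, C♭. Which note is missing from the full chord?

F

Db7 = D♭, F, A♭, C♭. The voicing lacks the 3rd (major 3rd), F.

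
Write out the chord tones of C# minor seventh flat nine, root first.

C# minor seventh flat nine is a minor seventh flat nine built on C#.
Root: C#
Minor 3rd (3rd): E
Perfect 5th (5th): G#
Minor 7th (7th): B
Minor 9th (9th): D

C#  E  G#  B  D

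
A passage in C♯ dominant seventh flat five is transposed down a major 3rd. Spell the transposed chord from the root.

C-sharp down a major 3rd → A. New chord: A dominant seventh flat five.
A — root
C-sharp — major 3rd
E-flat — diminished 5th
G — minor 7th

A, C-sharp, E-flat, G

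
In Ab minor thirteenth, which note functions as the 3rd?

Cb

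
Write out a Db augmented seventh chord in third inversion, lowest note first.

C♭, D♭, F, A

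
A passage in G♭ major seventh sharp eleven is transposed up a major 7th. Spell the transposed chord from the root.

F, A, C, E, B

Transposed root: G-flat → F (major 7th up). So we spell F major seventh sharp eleven:
- root: F
- major 3rd: A
- perfect 5th: C
- major 7th: E
- augmented 11th: B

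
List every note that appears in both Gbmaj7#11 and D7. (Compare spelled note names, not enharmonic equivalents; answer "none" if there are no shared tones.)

C

Gbmaj7#11 = Gb, Bb, Db, F, C.
D7 = D, F#, A, C.
Shared: C.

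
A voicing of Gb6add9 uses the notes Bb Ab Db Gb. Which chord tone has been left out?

The full Gb6add9 chord is Gb, Bb, Db, Eb, Ab.
Comparing with the voicing, the major 6th (6th) — Eb — is absent.

Eb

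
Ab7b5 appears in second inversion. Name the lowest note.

Ebb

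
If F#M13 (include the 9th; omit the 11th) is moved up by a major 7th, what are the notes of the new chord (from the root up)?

A major 7th up from F# is E#, so the new chord is E# major thirteenth.
- root: E#
- major 3rd: G##
- perfect 5th: B#
- major 7th: D##
- major 9th: F##
- major 13th: C##

E#  G##  B#  D##  F##  C##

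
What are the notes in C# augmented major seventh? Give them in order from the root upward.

C# augmented major seventh: augmented major seventh on C-sharp.
- root: C-sharp
- major 3rd: E-sharp
- augmented 5th: G-double-sharp
- major 7th: B-sharp

C-sharp – E-sharp – G-double-sharp – B-sharp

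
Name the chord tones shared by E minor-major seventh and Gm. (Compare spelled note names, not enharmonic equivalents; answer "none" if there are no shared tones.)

G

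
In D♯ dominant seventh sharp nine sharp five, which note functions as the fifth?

A##

Root of D♯ dominant seventh sharp nine sharp five = D#. The 5th is an augmented 5th: D# up an augmented 5th → A##.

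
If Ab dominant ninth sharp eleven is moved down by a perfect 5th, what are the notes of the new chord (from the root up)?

D-flat, F, A-flat, C-flat, E-flat, G

A-flat down a perfect 5th → D-flat. New chord: D-flat dominant ninth sharp eleven.
D-flat — root
F — major 3rd
A-flat — perfect 5th
C-flat — minor 7th
E-flat — major 9th
G — augmented 11th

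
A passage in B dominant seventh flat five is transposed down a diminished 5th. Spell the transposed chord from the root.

A diminished 5th down from B is E♯, so the new chord is E♯ dominant seventh flat five.
root → E♯
3rd (major 3rd) → G𝄪
5th (diminished 5th) → B
7th (minor 7th) → D♯

E♯ – G𝄪 – B – D♯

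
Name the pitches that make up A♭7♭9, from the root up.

A♭, C, E♭, G♭, B𝄫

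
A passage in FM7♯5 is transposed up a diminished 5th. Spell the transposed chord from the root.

A diminished 5th up from F is Cb, so the new chord is Cb augmented major seventh.
Root: Cb
Major 3rd (3rd): Eb
Augmented 5th (5th): G
Major 7th (7th): Bb

Cb, Eb, G, Bb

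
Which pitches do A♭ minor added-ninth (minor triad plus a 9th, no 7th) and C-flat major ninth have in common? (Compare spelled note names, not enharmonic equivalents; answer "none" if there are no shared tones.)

A♭ minor added-ninth: A-flat C-flat E-flat B-flat
C-flat major ninth: C-flat E-flat G-flat B-flat D-flat
Common to both → C-flat, E-flat, B-flat.

C-flat, E-flat, B-flat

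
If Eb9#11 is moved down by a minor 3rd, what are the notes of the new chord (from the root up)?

Transposed root: Eb → C (minor 3rd down). So we spell C dominant ninth sharp eleven:
- root: C
- major 3rd: E
- perfect 5th: G
- minor 7th: Bb
- major 9th: D
- augmented 11th: F#

C  E  G  Bb  D  F#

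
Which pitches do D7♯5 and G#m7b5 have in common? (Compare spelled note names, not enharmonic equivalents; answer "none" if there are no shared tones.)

D, F#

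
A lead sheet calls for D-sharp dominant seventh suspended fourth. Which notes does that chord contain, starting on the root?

D# G# A# C#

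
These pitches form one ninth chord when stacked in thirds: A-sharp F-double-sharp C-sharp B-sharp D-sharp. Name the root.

B-sharp

Arranged so that each adjacent pair is a third by letter name: B-sharp – D-sharp – F-double-sharp – A-sharp – C-sharp.
The bottom of that stack, B-sharp, is the root (this is B-sharp minor seventh flat nine).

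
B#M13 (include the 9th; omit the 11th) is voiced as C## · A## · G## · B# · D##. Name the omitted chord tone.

F##

The full B#M13 chord is B#, D##, F##, A##, C##, G##.
Comparing with the voicing, the perfect 5th (5th) — F## — is absent.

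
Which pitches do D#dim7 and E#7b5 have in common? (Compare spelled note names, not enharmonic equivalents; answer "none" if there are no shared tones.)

D#dim7: D# F# A C
E#7b5: E# G## B D#
Common to both → D#.

D#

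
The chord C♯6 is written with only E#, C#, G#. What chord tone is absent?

The full C♯6 chord is C#, E#, G#, A#.
Comparing with the voicing, the major 6th (6th) — A# — is absent.

A#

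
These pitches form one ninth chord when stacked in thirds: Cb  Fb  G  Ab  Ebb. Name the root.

Fb

Stacking in thirds gives Fb – Ab – Cb – Ebb – G, so Fb is the root — Fb dominant seventh sharp nine.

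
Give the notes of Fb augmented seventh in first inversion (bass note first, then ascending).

A-flat C E-double-flat F-flat

Fb augmented seventh = F-flat–A-flat–C–E-double-flat; first inversion → third (A-flat) lowest.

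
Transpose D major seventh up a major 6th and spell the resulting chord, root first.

Transposed root: D → B (major 6th up). So we spell B major seventh:
- root: B
- major 3rd: D-sharp
- perfect 5th: F-sharp
- major 7th: A-sharp

B, D-sharp, F-sharp, A-sharp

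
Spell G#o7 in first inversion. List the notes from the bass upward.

B – D – F – G#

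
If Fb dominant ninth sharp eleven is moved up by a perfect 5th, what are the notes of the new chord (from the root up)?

F-flat up a perfect 5th → C-flat. New chord: C-flat dominant ninth sharp eleven.
Root: C-flat
Major 3rd (3rd): E-flat
Perfect 5th (5th): G-flat
Minor 7th (7th): B-double-flat
Major 9th (9th): D-flat
Augmented 11th (11th): F

C-flat, E-flat, G-flat, B-double-flat, D-flat, F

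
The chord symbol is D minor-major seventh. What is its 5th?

D minor-major seventh is built on D; its 5th is a perfect 5th above the root.
A fifth above D uses the letter A, and the perfect 5th above D is A.

A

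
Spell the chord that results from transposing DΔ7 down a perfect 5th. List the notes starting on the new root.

G B D F♯

A perfect 5th down from D is G, so the new chord is G major seventh.
- root: G
- major 3rd: B
- perfect 5th: D
- major 7th: F♯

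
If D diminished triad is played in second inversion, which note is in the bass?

A♭

D diminished triad in root position is D–F–A♭.
Second inversion places the fifth in the bass, which is A♭.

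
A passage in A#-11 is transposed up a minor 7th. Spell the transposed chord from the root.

Transposed root: A# → G# (minor 7th up). So we spell G# minor eleventh:
Root: G#
Minor 3rd (3rd): B
Perfect 5th (5th): D#
Minor 7th (7th): F#
Major 9th (9th): A#
Perfect 11th (11th): C#

G#, B, D#, F#, A#, C#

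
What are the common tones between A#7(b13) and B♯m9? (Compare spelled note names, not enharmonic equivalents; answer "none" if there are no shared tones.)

A#, C##

A#7(b13): A# C## E# G# F#
B♯m9: B# D# F## A# C##
Common to both → A#, C##.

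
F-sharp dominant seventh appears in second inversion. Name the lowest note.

F-sharp dominant seventh = F#–A#–C#–E. Second inversion → fifth in the bass = C#.

C#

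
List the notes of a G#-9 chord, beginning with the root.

Root G#, quality minor ninth:
root → G#
3rd (minor 3rd) → B
5th (perfect 5th) → D#
7th (minor 7th) → F#
9th (major 9th) → A#

G#, B, D#, F#, A#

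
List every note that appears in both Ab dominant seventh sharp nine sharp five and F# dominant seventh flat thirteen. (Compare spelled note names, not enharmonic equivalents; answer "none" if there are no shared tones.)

E

Ab dominant seventh sharp nine sharp five: A-flat C E G-flat B
F# dominant seventh flat thirteen: F-sharp A-sharp C-sharp E D
Common to both → E.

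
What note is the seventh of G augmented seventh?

F

G augmented seventh is built on G; its 7th is a minor 7th above the root.
A seventh above G uses the letter F, and the minor 7th above G is F.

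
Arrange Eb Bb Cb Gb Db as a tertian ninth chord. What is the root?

Cb

Arranged so that each adjacent pair is a third by letter name: Cb – Eb – Gb – Bb – Db.
The bottom of that stack, Cb, is the root (this is Cb major ninth).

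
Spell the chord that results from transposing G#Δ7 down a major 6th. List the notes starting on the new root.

B, D♯, F♯, A♯

G♯ down a major 6th → B. New chord: B major seventh.
B — root
D♯ — major 3rd
F♯ — perfect 5th
A♯ — major 7th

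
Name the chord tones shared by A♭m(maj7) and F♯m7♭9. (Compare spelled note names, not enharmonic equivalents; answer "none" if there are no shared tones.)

A♭m(maj7) = Ab, Cb, Eb, G.
F♯m7♭9 = F#, A, C#, E, G.
Shared: G.

G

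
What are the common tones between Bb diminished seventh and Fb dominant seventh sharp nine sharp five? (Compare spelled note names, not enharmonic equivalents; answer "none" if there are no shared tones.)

Bb diminished seventh: B-flat D-flat F-flat A-double-flat
Fb dominant seventh sharp nine sharp five: F-flat A-flat C E-double-flat G
Common to both → F-flat.

F-flat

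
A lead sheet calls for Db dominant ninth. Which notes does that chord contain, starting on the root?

Db  F  Ab  Cb  Eb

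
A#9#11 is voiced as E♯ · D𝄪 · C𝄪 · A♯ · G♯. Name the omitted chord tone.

A#9#11 = A♯, C𝄪, E♯, G♯, B♯, D𝄪. The voicing lacks the 9th (major 9th), B♯.

B♯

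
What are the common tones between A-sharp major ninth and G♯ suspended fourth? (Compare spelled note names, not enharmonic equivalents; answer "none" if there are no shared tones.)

A-sharp major ninth = A-sharp, C-double-sharp, E-sharp, G-double-sharp, B-sharp.
G♯ suspended fourth = G-sharp, C-sharp, D-sharp.
Shared: none.

none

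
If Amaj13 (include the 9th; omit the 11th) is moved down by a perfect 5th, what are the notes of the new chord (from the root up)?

D – F# – A – C# – E – B

A down a perfect 5th → D. New chord: D major thirteenth.
D — root
F# — major 3rd
A — perfect 5th
C# — major 7th
E — major 9th
B — major 13th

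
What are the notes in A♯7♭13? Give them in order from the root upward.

A♯7♭13 is a dominant seventh flat thirteen built on A#.
A# — root
C## — major 3rd
E# — perfect 5th
G# — minor 7th
F# — minor 13th

A# C## E# G# F#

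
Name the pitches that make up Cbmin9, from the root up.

C♭, E𝄫, G♭, B𝄫, D♭

Cbmin9: minor ninth on C♭.
C♭ — root
E𝄫 — minor 3rd
G♭ — perfect 5th
B𝄫 — minor 7th
D♭ — major 9th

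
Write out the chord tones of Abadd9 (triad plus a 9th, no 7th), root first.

A♭ C E♭ B♭

Root A♭, quality added-ninth:
A♭ — root
C — major 3rd
E♭ — perfect 5th
B♭ — major 9th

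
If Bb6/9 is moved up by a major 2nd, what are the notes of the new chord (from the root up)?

C E G A D

A major 2nd up from B♭ is C, so the new chord is C six-nine.
root → C
3rd (major 3rd) → E
5th (perfect 5th) → G
6th (major 6th) → A
9th (major 9th) → D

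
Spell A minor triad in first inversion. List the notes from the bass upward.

C E A

In root position, A minor triad is A–C–E.
First inversion puts the third (C) in the bass.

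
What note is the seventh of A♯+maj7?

A♯+maj7 is built on A#; its 7th is a major 7th above the root.
A seventh above A uses the letter G, and the major 7th above A# is G##.

G##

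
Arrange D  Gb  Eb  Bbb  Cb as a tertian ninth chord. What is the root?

Cb

Arranged so that each adjacent pair is a third by letter name: Cb – Eb – Gb – Bbb – D.
The bottom of that stack, Cb, is the root (this is Cb dominant seventh sharp nine).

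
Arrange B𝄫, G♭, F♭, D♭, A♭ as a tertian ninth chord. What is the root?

Arranged so that each adjacent pair is a third by letter name: G♭ – B𝄫 – D♭ – F♭ – A♭.
The bottom of that stack, G♭, is the root (this is G♭ minor ninth).

G♭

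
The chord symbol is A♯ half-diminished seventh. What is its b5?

E

Root of A♯ half-diminished seventh = A♯. The 5th is a diminished 5th: A♯ up a diminished 5th → E.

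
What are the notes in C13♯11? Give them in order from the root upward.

C – E – G – Bb – D – F# – A

C13♯11 is a dominant thirteenth sharp eleven built on C.
- root: C
- major 3rd: E
- perfect 5th: G
- minor 7th: Bb
- major 9th: D
- augmented 11th: F#
- major 13th: A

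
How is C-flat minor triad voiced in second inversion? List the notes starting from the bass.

In root position, C-flat minor triad is C-flat–E-double-flat–G-flat.
Second inversion puts the fifth (G-flat) in the bass.

G-flat  C-flat  E-double-flat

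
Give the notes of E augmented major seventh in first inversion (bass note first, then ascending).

In root position, E augmented major seventh is E–G#–B#–D#.
First inversion puts the third (G#) in the bass.

G# B# D# E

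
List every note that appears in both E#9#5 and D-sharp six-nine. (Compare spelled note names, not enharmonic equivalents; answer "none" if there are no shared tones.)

E# D# F##

E#9#5: E# G## B## D# F##
D-sharp six-nine: D# F## A# B# E#
Common to both → E#, D#, F##.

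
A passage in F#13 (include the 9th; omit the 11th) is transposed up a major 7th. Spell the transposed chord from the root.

E#, G##, B#, D#, F##, C##

F# up a major 7th → E#. New chord: E# dominant thirteenth.
E# — root
G## — major 3rd
B# — perfect 5th
D# — minor 7th
F## — major 9th
C## — major 13th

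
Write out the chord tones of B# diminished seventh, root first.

B# diminished seventh is a diminished seventh built on B-sharp.
B-sharp — root
D-sharp — minor 3rd
F-sharp — diminished 5th
A — diminished 7th

B-sharp D-sharp F-sharp A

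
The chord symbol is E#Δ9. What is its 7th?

E#Δ9 is built on E♯; its 7th is a major 7th above the root.
A seventh above E uses the letter D, and the major 7th above E♯ is D𝄪.

D𝄪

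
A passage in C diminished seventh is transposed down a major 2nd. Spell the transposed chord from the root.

Transposed root: C → B-flat (major 2nd down). So we spell B-flat diminished seventh:
root → B-flat
3rd (minor 3rd) → D-flat
5th (diminished 5th) → F-flat
7th (diminished 7th) → A-double-flat

B-flat – D-flat – F-flat – A-double-flat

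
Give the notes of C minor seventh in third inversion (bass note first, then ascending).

Bb  C  Eb  G

C minor seventh = C–Eb–G–Bb; third inversion → seventh (Bb) lowest.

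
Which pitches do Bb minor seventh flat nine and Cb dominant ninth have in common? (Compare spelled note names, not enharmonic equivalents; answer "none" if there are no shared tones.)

D-flat, C-flat

Bb minor seventh flat nine = B-flat, D-flat, F, A-flat, C-flat.
Cb dominant ninth = C-flat, E-flat, G-flat, B-double-flat, D-flat.
Shared: D-flat, C-flat.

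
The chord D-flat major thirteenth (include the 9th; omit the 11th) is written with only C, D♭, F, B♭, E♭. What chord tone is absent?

D-flat major thirteenth = D♭, F, A♭, C, E♭, B♭. The voicing lacks the 5th (perfect 5th), A♭.

A♭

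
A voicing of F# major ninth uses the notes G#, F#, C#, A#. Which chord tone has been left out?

E#

The full F# major ninth chord is F#, A#, C#, E#, G#.
Comparing with the voicing, the major 7th (7th) — E# — is absent.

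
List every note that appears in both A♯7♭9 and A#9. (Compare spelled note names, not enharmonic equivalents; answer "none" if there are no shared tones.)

A♯  C𝄪  E♯  G♯

A♯7♭9 = A♯, C𝄪, E♯, G♯, B.
A#9 = A♯, C𝄪, E♯, G♯, B♯.
Shared: A♯, C𝄪, E♯, G♯.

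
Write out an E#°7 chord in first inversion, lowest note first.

G#, B, D, E#

E#°7 = E#–G#–B–D; first inversion → third (G#) lowest.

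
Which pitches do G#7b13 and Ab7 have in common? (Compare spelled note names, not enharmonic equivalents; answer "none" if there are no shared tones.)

G#7b13: G# B# D# F# E
Ab7: Ab C Eb Gb
Common to both → none.

none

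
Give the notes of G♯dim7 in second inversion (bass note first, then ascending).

D  F  G#  B

G♯dim7 = G#–B–D–F; second inversion → fifth (D) lowest.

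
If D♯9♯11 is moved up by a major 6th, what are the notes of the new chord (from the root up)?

Transposed root: D# → B# (major 6th up). So we spell B# dominant ninth sharp eleven:
- root: B#
- major 3rd: D##
- perfect 5th: F##
- minor 7th: A#
- major 9th: C##
- augmented 11th: E##

B# D## F## A# C## E##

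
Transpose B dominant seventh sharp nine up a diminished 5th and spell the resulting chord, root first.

A diminished 5th up from B is F, so the new chord is F dominant seventh sharp nine.
F — root
A — major 3rd
C — perfect 5th
Eb — minor 7th
G# — augmented 9th

F, A, C, Eb, G#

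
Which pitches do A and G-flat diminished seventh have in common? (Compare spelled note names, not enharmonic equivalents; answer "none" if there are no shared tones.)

A: A C# E
G-flat diminished seventh: Gb Bbb Dbb Fbb
Common to both → none.

none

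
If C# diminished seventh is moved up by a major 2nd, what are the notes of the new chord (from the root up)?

D-sharp, F-sharp, A, C

C-sharp up a major 2nd → D-sharp. New chord: D-sharp diminished seventh.
- root: D-sharp
- minor 3rd: F-sharp
- diminished 5th: A
- diminished 7th: C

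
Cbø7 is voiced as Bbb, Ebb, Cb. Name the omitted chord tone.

The full Cbø7 chord is Cb, Ebb, Gbb, Bbb.
Comparing with the voicing, the diminished 5th (5th) — Gbb — is absent.

Gbb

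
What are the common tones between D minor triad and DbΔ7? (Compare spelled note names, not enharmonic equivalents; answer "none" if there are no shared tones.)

F

D minor triad: D F A
DbΔ7: Db F Ab C
Common to both → F.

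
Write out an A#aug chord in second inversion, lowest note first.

In root position, A#aug is A#–C##–E##.
Second inversion puts the fifth (E##) in the bass.

E## – A# – C##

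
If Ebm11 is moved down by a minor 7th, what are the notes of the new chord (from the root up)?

Transposed root: Eb → F (minor 7th down). So we spell F minor eleventh:
- root: F
- minor 3rd: Ab
- perfect 5th: C
- minor 7th: Eb
- major 9th: G
- perfect 11th: Bb

F  Ab  C  Eb  G  Bb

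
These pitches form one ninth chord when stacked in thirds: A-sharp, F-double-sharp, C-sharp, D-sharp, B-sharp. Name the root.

Stacking in thirds gives B-sharp – D-sharp – F-double-sharp – A-sharp – C-sharp, so B-sharp is the root — B-sharp minor seventh flat nine.

B-sharp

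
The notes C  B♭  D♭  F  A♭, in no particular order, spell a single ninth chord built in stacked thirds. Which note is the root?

Stacking in thirds gives B♭ – D♭ – F – A♭ – C, so B♭ is the root — B♭ minor ninth.

B♭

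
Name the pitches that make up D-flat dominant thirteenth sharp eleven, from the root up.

D-flat dominant thirteenth sharp eleven: dominant thirteenth sharp eleven on D-flat.
root → D-flat
3rd (major 3rd) → F
5th (perfect 5th) → A-flat
7th (minor 7th) → C-flat
9th (major 9th) → E-flat
11th (augmented 11th) → G
13th (major 13th) → B-flat

D-flat – F – A-flat – C-flat – E-flat – G – B-flat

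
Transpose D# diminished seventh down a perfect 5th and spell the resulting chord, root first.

D# down a perfect 5th → G#. New chord: G# diminished seventh.
root → G#
3rd (minor 3rd) → B
5th (diminished 5th) → D
7th (diminished 7th) → F

G# B D F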